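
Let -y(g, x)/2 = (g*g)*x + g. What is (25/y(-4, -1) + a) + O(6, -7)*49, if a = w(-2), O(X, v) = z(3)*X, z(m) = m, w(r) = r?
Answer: 7045/8 ≈ 880.63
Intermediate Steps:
y(g, x) = -2*g - 2*x*g**2 (y(g, x) = -2*((g*g)*x + g) = -2*(g**2*x + g) = -2*(x*g**2 + g) = -2*(g + x*g**2) = -2*g - 2*x*g**2)
O(X, v) = 3*X
a = -2
(25/y(-4, -1) + a) + O(6, -7)*49 = (25/((-2*(-4)*(1 - 4*(-1)))) - 2) + (3*6)*49 = (25/((-2*(-4)*(1 + 4))) - 2) + 18*49 = (25/((-2*(-4)*5)) - 2) + 882 = (25/40 - 2) + 882 = (25*(1/40) - 2) + 882 = (5/8 - 2) + 882 = -11/8 + 882 = 7045/8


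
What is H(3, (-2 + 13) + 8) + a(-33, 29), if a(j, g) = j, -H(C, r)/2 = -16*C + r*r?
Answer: -659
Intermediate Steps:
H(C, r) = -2*r² + 32*C (H(C, r) = -2*(-16*C + r*r) = -2*(-16*C + r²) = -2*(r² - 16*C) = -2*r² + 32*C)
H(3, (-2 + 13) + 8) + a(-33, 29) = (-2*((-2 + 13) + 8)² + 32*3) - 33 = (-2*(11 + 8)² + 96) - 33 = (-2*19² + 96) - 33 = (-2*361 + 96) - 33 = (-722 + 96) - 33 = -626 - 33 = -659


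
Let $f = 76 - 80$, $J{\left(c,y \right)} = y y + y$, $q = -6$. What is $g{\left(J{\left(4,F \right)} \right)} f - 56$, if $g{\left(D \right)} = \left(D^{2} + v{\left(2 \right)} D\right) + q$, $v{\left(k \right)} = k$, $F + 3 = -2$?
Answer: $-1792$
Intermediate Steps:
$F = -5$ ($F = -3 - 2 = -5$)
$J{\left(c,y \right)} = y + y^{2}$ ($J{\left(c,y \right)} = y^{2} + y = y + y^{2}$)
$g{\left(D \right)} = -6 + D^{2} + 2 D$ ($g{\left(D \right)} = \left(D^{2} + 2 D\right) - 6 = -6 + D^{2} + 2 D$)
$f = -4$ ($f = 76 - 80 = -4$)
$g{\left(J{\left(4,F \right)} \right)} f - 56 = \left(-6 + \left(- 5 \left(1 - 5\right)\right)^{2} + 2 \left(- 5 \left(1 - 5\right)\right)\right) \left(-4\right) - 56 = \left(-6 + \left(\left(-5\right) \left(-4\right)\right)^{2} + 2 \left(\left(-5\right) \left(-4\right)\right)\right) \left(-4\right) - 56 = \left(-6 + 20^{2} + 2 \cdot 20\right) \left(-4\right) - 56 = \left(-6 + 400 + 40\right) \left(-4\right) - 56 = 434 \left(-4\right) - 56 = -1736 - 56 = -1792$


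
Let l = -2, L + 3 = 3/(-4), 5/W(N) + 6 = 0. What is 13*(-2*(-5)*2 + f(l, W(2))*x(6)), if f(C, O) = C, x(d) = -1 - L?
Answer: 377/2 ≈ 188.50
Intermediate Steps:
W(N) = -5/6 (W(N) = 5/(-6 + 0) = 5/(-6) = 5*(-1/6) = -5/6)
L = -15/4 (L = -3 + 3/(-4) = -3 + 3*(-1/4) = -3 - 3/4 = -15/4 ≈ -3.7500)
x(d) = 11/4 (x(d) = -1 - 1*(-15/4) = -1 + 15/4 = 11/4)
13*(-2*(-5)*2 + f(l, W(2))*x(6)) = 13*(-2*(-5)*2 - 2*11/4) = 13*(10*2 - 11/2) = 13*(20 - 11/2) = 13*(29/2) = 377/2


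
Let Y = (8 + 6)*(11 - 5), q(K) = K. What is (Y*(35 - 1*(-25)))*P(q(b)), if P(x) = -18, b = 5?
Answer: -90720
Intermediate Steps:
Y = 84 (Y = 14*6 = 84)
(Y*(35 - 1*(-25)))*P(q(b)) = (84*(35 - 1*(-25)))*(-18) = (84*(35 + 25))*(-18) = (84*60)*(-18) = 5040*(-18) = -90720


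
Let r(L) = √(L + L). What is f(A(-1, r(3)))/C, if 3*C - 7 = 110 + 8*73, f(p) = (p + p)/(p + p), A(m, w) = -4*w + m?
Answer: 3/701 ≈ 0.0042796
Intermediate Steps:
r(L) = √2*√L (r(L) = √(2*L) = √2*√L)
A(m, w) = m - 4*w
f(p) = 1 (f(p) = (2*p)/((2*p)) = (2*p)*(1/(2*p)) = 1)
C = 701/3 (C = 7/3 + (110 + 8*73)/3 = 7/3 + (110 + 584)/3 = 7/3 + (⅓)*694 = 7/3 + 694/3 = 701/3 ≈ 233.67)
f(A(-1, r(3)))/C = 1/(701/3) = 1*(3/701) = 3/701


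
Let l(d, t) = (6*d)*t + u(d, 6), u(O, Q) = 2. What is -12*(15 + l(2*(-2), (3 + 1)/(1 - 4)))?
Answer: -588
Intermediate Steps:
l(d, t) = 2 + 6*d*t (l(d, t) = (6*d)*t + 2 = 6*d*t + 2 = 2 + 6*d*t)
-12*(15 + l(2*(-2), (3 + 1)/(1 - 4))) = -12*(15 + (2 + 6*(2*(-2))*((3 + 1)/(1 - 4)))) = -12*(15 + (2 + 6*(-4)*(4/(-3)))) = -12*(15 + (2 + 6*(-4)*(4*(-⅓)))) = -12*(15 + (2 + 6*(-4)*(-4/3))) = -12*(15 + (2 + 32)) = -12*(15 + 34) = -12*49 = -588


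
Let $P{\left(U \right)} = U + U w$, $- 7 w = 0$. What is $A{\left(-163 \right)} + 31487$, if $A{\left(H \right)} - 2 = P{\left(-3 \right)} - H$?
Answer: $31649$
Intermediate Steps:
$w = 0$ ($w = \left(- \frac{1}{7}\right) 0 = 0$)
$P{\left(U \right)} = U$ ($P{\left(U \right)} = U + U 0 = U + 0 = U$)
$A{\left(H \right)} = -1 - H$ ($A{\left(H \right)} = 2 - \left(3 + H\right) = -1 - H$)
$A{\left(-163 \right)} + 31487 = \left(-1 - -163\right) + 31487 = \left(-1 + 163\right) + 31487 = 162 + 31487 = 31649$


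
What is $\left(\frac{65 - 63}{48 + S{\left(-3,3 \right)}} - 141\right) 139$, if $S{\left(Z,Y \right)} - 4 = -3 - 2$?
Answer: $- \frac{920875}{47} \approx -19593.0$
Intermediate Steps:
$S{\left(Z,Y \right)} = -1$ ($S{\left(Z,Y \right)} = 4 - 5 = -1$)
$\left(\frac{65 - 63}{48 + S{\left(-3,3 \right)}} - 141\right) 139 = \left(\frac{65 - 63}{48 - 1} - 141\right) 139 = \left(\frac{2}{47} - 141\right) 139 = \left(- \frac{6625}{47}\right) 139 = - \frac{920875}{47}$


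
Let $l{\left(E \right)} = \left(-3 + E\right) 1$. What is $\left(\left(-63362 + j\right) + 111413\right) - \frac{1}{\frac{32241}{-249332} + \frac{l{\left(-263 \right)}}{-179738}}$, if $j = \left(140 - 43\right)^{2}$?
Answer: $\frac{164605388204088}{2864305273} \approx 57468.0$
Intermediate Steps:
$l{\left(E \right)} = -3 + E$
$j = 9409$ ($j = 97^{2} = 9409$)
$\left(\left(-63362 + j\right) + 111413\right) - \frac{1}{\frac{32241}{-249332} + \frac{l{\left(-263 \right)}}{-179738}} = \left(\left(-63362 + 9409\right) + 111413\right) - \frac{1}{\frac{32241}{-249332} + \frac{-3 - 263}{-179738}} = \left(-53953 + 111413\right) - \frac{1}{32241 \left(- \frac{1}{249332}\right) - - \frac{133}{89869}} = 57460 - \frac{1}{- \frac{32241}{249332} + \frac{133}{89869}} = 57460 - \frac{1}{- \frac{2864305273}{22407217508}} = 57460 - - \frac{22407217508}{2864305273} = 57460 + \frac{22407217508}{2864305273} = \frac{164605388204088}{2864305273}$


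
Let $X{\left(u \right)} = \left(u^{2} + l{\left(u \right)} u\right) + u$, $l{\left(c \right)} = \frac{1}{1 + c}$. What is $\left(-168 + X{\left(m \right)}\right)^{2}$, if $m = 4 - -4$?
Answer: $\frac{732736}{81} \approx 9046.1$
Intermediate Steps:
$m = 8$ ($m = 4 + 4 = 8$)
$X{\left(u \right)} = u + u^{2} + \frac{u}{1 + u}$ ($X{\left(u \right)} = \left(u^{2} + \frac{u}{1 + u}\right) + u = u + u^{2} + \frac{u}{1 + u}$)
$\left(-168 + X{\left(m \right)}\right)^{2} = \left(-168 + \left(8 + 8^{2} + \frac{8}{1 + 8}\right)\right)^{2} = \left(-168 + \left(8 + 64 + \frac{8}{9}\right)\right)^{2} = \left(-168 + \frac{656}{9}\right)^{2} = \left(- \frac{856}{9}\right)^{2} = \frac{732736}{81}$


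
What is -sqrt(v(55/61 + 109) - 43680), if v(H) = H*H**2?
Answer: -4*sqrt(1110914735414)/3721 ≈ -1133.0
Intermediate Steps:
v(H) = H**3
-sqrt(v(55/61 + 109) - 43680) = -sqrt((55/61 + 109)**3 - 43680) = -sqrt((6704/61)**3 - 43680) = -sqrt(301302001664/226981 - 43680) = -sqrt(291387471584/226981) = -4*sqrt(1110914735414)/3721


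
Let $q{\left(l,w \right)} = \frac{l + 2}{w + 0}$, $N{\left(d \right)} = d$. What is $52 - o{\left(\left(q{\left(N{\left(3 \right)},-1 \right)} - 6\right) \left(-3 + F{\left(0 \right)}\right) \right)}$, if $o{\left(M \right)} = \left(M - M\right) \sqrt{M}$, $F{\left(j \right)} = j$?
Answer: $52$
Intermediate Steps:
$q{\left(l,w \right)} = \frac{2 + l}{w}$
$o{\left(M \right)} = 0$ ($o{\left(M \right)} = 0 \sqrt{M} = 0$)
$52 - o{\left(\left(q{\left(N{\left(3 \right)},-1 \right)} - 6\right) \left(-3 + F{\left(0 \right)}\right) \right)} = 52 - 0 = 52 + 0 = 52$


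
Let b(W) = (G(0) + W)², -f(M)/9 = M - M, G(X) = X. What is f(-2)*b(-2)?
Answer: 0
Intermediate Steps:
f(M) = 0 (f(M) = -9*(M - M) = -9*0 = 0)
b(W) = W² (b(W) = (0 + W)² = W²)
f(-2)*b(-2) = 0*(-2)² = 0*4 = 0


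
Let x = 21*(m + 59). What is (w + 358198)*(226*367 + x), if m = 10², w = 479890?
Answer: 72311070728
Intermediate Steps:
m = 100
x = 3339 (x = 21*(100 + 59) = 21*159 = 3339)
(w + 358198)*(226*367 + x) = (479890 + 358198)*(226*367 + 3339) = 838088*(82942 + 3339) = 838088*86281 = 72311070728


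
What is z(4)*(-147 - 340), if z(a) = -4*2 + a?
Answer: 1948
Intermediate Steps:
z(a) = -8 + a
z(4)*(-147 - 340) = (-8 + 4)*(-147 - 340) = -4*(-487) = 1948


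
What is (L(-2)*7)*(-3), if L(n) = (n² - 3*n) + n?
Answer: -168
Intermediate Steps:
L(n) = n² - 2*n
(L(-2)*7)*(-3) = (-2*(-2 - 2)*7)*(-3) = (-2*(-4)*7)*(-3) = (8*7)*(-3) = 56*(-3) = -168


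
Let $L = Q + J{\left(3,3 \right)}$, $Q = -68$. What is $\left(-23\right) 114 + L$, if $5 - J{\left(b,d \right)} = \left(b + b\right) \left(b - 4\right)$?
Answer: $-2679$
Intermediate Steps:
$J{\left(b,d \right)} = 5 - 2 b \left(-4 + b\right)$ ($J{\left(b,d \right)} = 5 - \left(b + b\right) \left(b - 4\right) = 5 - 2 b \left(-4 + b\right)$)
$L = -57$ ($L = -68 + \left(5 - 2 \cdot 3^{2} + 8 \cdot 3\right) = -68 + \left(5 - 18 + 24\right) = -68 + 11 = -57$)
$\left(-23\right) 114 + L = \left(-23\right) 114 - 57 = -2622 - 57 = -2679$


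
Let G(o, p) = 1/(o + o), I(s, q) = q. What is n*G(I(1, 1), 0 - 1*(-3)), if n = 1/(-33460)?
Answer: -1/66920 ≈ -1.4943e-5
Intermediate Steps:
G(o, p) = 1/(2*o)
n = -1/33460 ≈ -2.9886e-5
n*G(I(1, 1), 0 - 1*(-3)) = -1/(66920*1) = -1/66920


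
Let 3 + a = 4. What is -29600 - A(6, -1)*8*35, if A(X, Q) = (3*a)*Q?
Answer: -28760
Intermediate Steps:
a = 1 (a = -3 + 4 = 1)
A(X, Q) = 3*Q (A(X, Q) = (3*1)*Q = 3*Q)
-29600 - A(6, -1)*8*35 = -29600 - (3*(-1))*8*35 = -29600 - (-3*8)*35 = -29600 - (-24)*35 = -29600 - 1*(-840) = -29600 + 840 = -28760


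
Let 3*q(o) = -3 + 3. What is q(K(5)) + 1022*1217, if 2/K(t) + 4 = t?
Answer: 1243774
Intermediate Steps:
K(t) = 2/(-4 + t)
q(o) = 0 (q(o) = (-3 + 3)/3 = (1/3)*0 = 0)
q(K(5)) + 1022*1217 = 0 + 1022*1217 = 0 + 1243774 = 1243774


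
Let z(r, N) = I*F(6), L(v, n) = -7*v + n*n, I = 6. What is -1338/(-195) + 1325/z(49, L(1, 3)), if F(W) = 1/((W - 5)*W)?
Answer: 86571/65 ≈ 1331.9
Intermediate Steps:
F(W) = 1/(W*(-5 + W)) (F(W) = 1/((-5 + W)*W) = 1/(W*(-5 + W)))
L(v, n) = n² - 7*v (L(v, n) = -7*v + n² = n² - 7*v)
z(r, N) = 1 (z(r, N) = 6*(1/(6*(-5 + 6))) = 6*((⅙)/1) = 6*((⅙)*1) = 6*(⅙) = 1)
-1338/(-195) + 1325/z(49, L(1, 3)) = -1338/(-195) + 1325/1 = -1338*(-1/195) + 1325*1 = 446/65 + 1325 = 86571/65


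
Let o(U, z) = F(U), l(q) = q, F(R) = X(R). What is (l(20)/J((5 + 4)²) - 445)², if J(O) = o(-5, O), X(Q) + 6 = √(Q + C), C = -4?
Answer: 601211/3 + 10744*I/9 ≈ 2.004e+5 + 1193.8*I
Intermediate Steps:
X(Q) = -6 + √(-4 + Q) (X(Q) = -6 + √(Q - 4) = -6 + √(-4 + Q))
F(R) = -6 + √(-4 + R)
o(U, z) = -6 + √(-4 + U)
J(O) = -6 + 3*I (J(O) = -6 + √(-4 - 5) = -6 + √(-9) = -6 + 3*I)
(l(20)/J((5 + 4)²) - 445)² = (20/(-6 + 3*I) - 445)² = (20*((-6 - 3*I)/45) - 445)² = (4*(-6 - 3*I)/9 - 445)² = (-445 + 4*(-6 - 3*I)/9)²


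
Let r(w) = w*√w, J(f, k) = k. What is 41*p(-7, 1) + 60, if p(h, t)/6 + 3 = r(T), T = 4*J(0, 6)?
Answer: -678 + 11808*√6 ≈ 28246.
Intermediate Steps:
T = 24 (T = 4*6 = 24)
r(w) = w^(3/2)
p(h, t) = -18 + 288*√6 (p(h, t) = -18 + 6*24^(3/2) = -18 + 6*(48*√6) = -18 + 288*√6)
41*p(-7, 1) + 60 = 41*(-18 + 288*√6) + 60 = (-738 + 11808*√6) + 60 = -678 + 11808*√6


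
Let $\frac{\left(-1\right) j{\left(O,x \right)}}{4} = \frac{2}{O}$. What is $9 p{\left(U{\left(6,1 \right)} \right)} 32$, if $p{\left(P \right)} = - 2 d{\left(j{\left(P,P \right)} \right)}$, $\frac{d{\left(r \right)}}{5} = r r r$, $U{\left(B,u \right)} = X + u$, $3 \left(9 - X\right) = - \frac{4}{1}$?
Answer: $\frac{4976640}{4913} \approx 1013.0$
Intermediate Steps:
$X = \frac{31}{3}$ ($X = 9 - \frac{\left(-4\right) 1^{-1}}{3} = 9 - \frac{\left(-4\right) 1}{3} = 9 - - \frac{4}{3} = 9 + \frac{4}{3} = \frac{31}{3} \approx 10.333$)
$U{\left(B,u \right)} = \frac{31}{3} + u$
$j{\left(O,x \right)} = - \frac{8}{O}$ ($j{\left(O,x \right)} = - 4 \frac{2}{O} = - \frac{8}{O}$)
$d{\left(r \right)} = 5 r^{3}$ ($d{\left(r \right)} = 5 r r r = 5 r^{2} r = 5 r^{3}$)
$p{\left(P \right)} = \frac{5120}{P^{3}}$ ($p{\left(P \right)} = - 2 \cdot 5 \left(- \frac{8}{P}\right)^{3} = - 2 \cdot 5 \left(- \frac{512}{P^{3}}\right) = - 2 \left(- \frac{2560}{P^{3}}\right) = \frac{5120}{P^{3}}$)
$9 p{\left(U{\left(6,1 \right)} \right)} 32 = 9 \frac{5120}{\left(\frac{31}{3} + 1\right)^{3}} \cdot 32 = 9 \frac{5120}{\frac{39304}{27}} \cdot 32 = 9 \cdot 5120 \cdot \frac{27}{39304} \cdot 32 = 9 \cdot \frac{17280}{4913} \cdot 32 = \frac{155520}{4913} \cdot 32 = \frac{4976640}{4913}$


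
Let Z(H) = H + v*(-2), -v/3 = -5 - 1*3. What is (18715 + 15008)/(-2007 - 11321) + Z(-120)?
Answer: -2272827/13328 ≈ -170.53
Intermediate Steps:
v = 24 (v = -3*(-5 - 1*3) = -3*(-5 - 3) = -3*(-8) = 24)
Z(H) = -48 + H (Z(H) = H + 24*(-2) = H - 48 = -48 + H)
(18715 + 15008)/(-2007 - 11321) + Z(-120) = (18715 + 15008)/(-2007 - 11321) + (-48 - 120) = 33723/(-13328) - 168 = 33723*(-1/13328) - 168 = -33723/13328 - 168 = -2272827/13328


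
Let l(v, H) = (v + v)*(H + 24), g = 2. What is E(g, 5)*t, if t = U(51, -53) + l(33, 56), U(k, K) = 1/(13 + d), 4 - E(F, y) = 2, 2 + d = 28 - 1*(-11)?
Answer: 264001/25 ≈ 10560.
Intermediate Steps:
d = 37 (d = -2 + (28 - 1*(-11)) = -2 + (28 + 11) = -2 + 39 = 37)
E(F, y) = 2 (E(F, y) = 4 - 1*2 = 4 - 2 = 2)
U(k, K) = 1/50 (U(k, K) = 1/(13 + 37) = 1/50)
l(v, H) = 2*v*(24 + H) (l(v, H) = (2*v)*(24 + H) = 2*v*(24 + H))
t = 264001/50 (t = 1/50 + 2*33*(24 + 56) = 1/50 + 2*33*80 = 1/50 + 5280 = 264001/50 ≈ 5280.0)
E(g, 5)*t = 2*(264001/50) = 264001/25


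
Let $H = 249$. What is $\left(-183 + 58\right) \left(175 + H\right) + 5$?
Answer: $-52995$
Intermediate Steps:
$\left(-183 + 58\right) \left(175 + H\right) + 5 = \left(-183 + 58\right) \left(175 + 249\right) + 5 = \left(-125\right) 424 + 5 = -53000 + 5 = -52995$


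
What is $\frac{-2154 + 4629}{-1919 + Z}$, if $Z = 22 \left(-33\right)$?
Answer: $- \frac{495}{529} \approx -0.93573$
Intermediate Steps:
$Z = -726$
$\frac{-2154 + 4629}{-1919 + Z} = \frac{-2154 + 4629}{-1919 - 726} = \frac{2475}{-2645} = 2475 \left(- \frac{1}{2645}\right) = - \frac{495}{529}$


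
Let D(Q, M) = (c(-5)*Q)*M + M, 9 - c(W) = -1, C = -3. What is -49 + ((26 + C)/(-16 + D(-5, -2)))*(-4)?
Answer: -2055/41 ≈ -50.122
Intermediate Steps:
c(W) = 10 (c(W) = 9 - 1*(-1) = 9 + 1 = 10)
D(Q, M) = M + 10*M*Q (D(Q, M) = (10*Q)*M + M = 10*M*Q + M = M + 10*M*Q)
-49 + ((26 + C)/(-16 + D(-5, -2)))*(-4) = -49 + ((26 - 3)/(-16 - 2*(1 + 10*(-5))))*(-4) = -49 + (23/(-16 - 2*(1 - 50)))*(-4) = -49 + (23/(-16 - 2*(-49)))*(-4) = -49 + (23/(-16 + 98))*(-4) = -49 + (23/82)*(-4) = -49 - 46/41 = -2055/41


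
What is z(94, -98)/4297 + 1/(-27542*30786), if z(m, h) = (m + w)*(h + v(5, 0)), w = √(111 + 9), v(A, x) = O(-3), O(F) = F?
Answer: -8050038670225/3643460727564 - 202*√30/4297 ≈ -2.4669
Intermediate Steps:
v(A, x) = -3
w = 2*√30 (w = √120 = 2*√30 ≈ 10.954)
z(m, h) = (-3 + h)*(m + 2*√30) (z(m, h) = (m + 2*√30)*(h - 3) = (m + 2*√30)*(-3 + h) = (-3 + h)*(m + 2*√30))
z(94, -98)/4297 + 1/(-27542*30786) = (-6*√30 - 3*94 - 98*94 + 2*(-98)*√30)/4297 + 1/(-27542*30786) = (-6*√30 - 282 - 9212 - 196*√30)*(1/4297) - 1/27542*1/30786 = (-9494 - 202*√30)*(1/4297) - 1/847908012 = (-9494/4297 - 202*√30/4297) - 1/847908012 = -8050038670225/3643460727564 - 202*√30/4297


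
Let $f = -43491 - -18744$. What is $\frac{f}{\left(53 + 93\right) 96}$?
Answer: $- \frac{113}{64} \approx -1.7656$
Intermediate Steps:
$f = -24747$ ($f = -43491 + 18744 = -24747$)
$\frac{f}{\left(53 + 93\right) 96} = - \frac{24747}{\left(53 + 93\right) 96} = - \frac{24747}{146 \cdot 96} = - \frac{24747}{14016} = \left(-24747\right) \frac{1}{14016} = - \frac{113}{64}$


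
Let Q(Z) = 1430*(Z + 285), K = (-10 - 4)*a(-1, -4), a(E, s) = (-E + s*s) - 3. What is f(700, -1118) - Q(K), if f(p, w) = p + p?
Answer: -125870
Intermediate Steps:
a(E, s) = -3 + s**2 - E (a(E, s) = (-E + s**2) - 3 = (s**2 - E) - 3 = -3 + s**2 - E)
f(p, w) = 2*p
K = -196 (K = (-10 - 4)*(-3 + (-4)**2 - 1*(-1)) = -14*(-3 + 16 + 1) = -14*14 = -196)
Q(Z) = 407550 + 1430*Z (Q(Z) = 1430*(285 + Z) = 407550 + 1430*Z)
f(700, -1118) - Q(K) = 2*700 - (407550 + 1430*(-196)) = 1400 - (407550 - 280280) = 1400 - 1*127270 = 1400 - 127270 = -125870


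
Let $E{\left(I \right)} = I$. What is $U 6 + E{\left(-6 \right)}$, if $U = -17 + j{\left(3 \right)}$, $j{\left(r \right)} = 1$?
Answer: $-102$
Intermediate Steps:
$U = -16$ ($U = -17 + 1 = -16$)
$U 6 + E{\left(-6 \right)} = \left(-16\right) 6 - 6 = -96 - 6 = -102$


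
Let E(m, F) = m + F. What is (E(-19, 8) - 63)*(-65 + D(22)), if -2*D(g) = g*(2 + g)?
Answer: 24346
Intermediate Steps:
E(m, F) = F + m
D(g) = -g*(2 + g)/2
(E(-19, 8) - 63)*(-65 + D(22)) = ((8 - 19) - 63)*(-65 - 1/2*22*(2 + 22)) = (-11 - 63)*(-65 - 1/2*22*24) = -74*(-65 - 264) = -74*(-329) = 24346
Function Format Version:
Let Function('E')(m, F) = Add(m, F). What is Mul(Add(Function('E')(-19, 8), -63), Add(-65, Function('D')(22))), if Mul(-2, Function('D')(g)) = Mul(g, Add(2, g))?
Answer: 24346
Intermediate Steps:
Function('E')(m, F) = Add(F, m)
Function('D')(g) = Mul(Rational(-1, 2), g, Add(2, g)) (Function('D')(g) = Mul(Rational(-1, 2), Mul(g, Add(2, g))) = Mul(Rational(-1, 2), g, Add(2, g)))
Mul(Add(Function('E')(-19, 8), -63), Add(-65, Function('D')(22))) = Mul(Add(Add(8, -19), -63), Add(-65, Mul(Rational(-1, 2), 22, Add(2, 22)))) = Mul(Add(-11, -63), Add(-65, Mul(Rational(-1, 2), 22, 24))) = Mul(-74, Add(-65, -264)) = Mul(-74, -329) = 24346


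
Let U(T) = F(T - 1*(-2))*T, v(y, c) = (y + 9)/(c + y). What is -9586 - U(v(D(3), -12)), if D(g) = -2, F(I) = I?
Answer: -38341/4 ≈ -9585.3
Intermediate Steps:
v(y, c) = (9 + y)/(c + y)
U(T) = T*(2 + T) (U(T) = (T - 1*(-2))*T = (T + 2)*T = (2 + T)*T = T*(2 + T))
-9586 - U(v(D(3), -12)) = -9586 - (9 - 2)/(-12 - 2)*(2 + (9 - 2)/(-12 - 2)) = -9586 - 7/(-14)*(2 + 7/(-14)) = -9586 - (-1/14*7)*(2 - 1/14*7) = -9586 - (-1)*(2 - 1/2)/2 = -9586 - (-1)*3/(2*2) = -9586 - 1*(-3/4) = -9586 + 3/4 = -38341/4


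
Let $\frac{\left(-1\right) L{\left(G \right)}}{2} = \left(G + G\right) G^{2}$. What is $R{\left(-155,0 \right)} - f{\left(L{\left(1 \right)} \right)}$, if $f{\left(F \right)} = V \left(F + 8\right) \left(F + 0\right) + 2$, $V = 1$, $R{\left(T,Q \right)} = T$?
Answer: $-141$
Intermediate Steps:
$L{\left(G \right)} = - 4 G^{3}$ ($L{\left(G \right)} = - 2 \left(G + G\right) G^{2} = - 2 \cdot 2 G G^{2} = - 2 \cdot 2 G^{3} = - 4 G^{3}$)
$f{\left(F \right)} = 2 + F \left(8 + F\right)$ ($f{\left(F \right)} = 1 \left(F + 8\right) \left(F + 0\right) + 2 = 1 \left(8 + F\right) F + 2 = 1 F \left(8 + F\right) + 2 = F \left(8 + F\right) + 2 = 2 + F \left(8 + F\right)$)
$R{\left(-155,0 \right)} - f{\left(L{\left(1 \right)} \right)} = -155 - \left(2 + \left(- 4 \cdot 1^{3}\right)^{2} + 8 \left(- 4 \cdot 1^{3}\right)\right) = -155 - \left(2 + \left(\left(-4\right) 1\right)^{2} + 8 \left(\left(-4\right) 1\right)\right) = -155 - \left(2 + \left(-4\right)^{2} + 8 \left(-4\right)\right) = -155 - \left(2 + 16 - 32\right) = -155 - -14 = -155 + 14 = -141$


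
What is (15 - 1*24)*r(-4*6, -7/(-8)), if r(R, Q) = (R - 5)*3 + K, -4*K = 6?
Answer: 1593/2 ≈ 796.50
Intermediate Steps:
K = -3/2 (K = -¼*6 = -3/2 ≈ -1.5000)
r(R, Q) = -33/2 + 3*R (r(R, Q) = (R - 5)*3 - 3/2 = (-5 + R)*3 - 3/2 = (-15 + 3*R) - 3/2 = -33/2 + 3*R)
(15 - 1*24)*r(-4*6, -7/(-8)) = (15 - 1*24)*(-33/2 + 3*(-4*6)) = (15 - 24)*(-33/2 + 3*(-24)) = -9*(-33/2 - 72) = -9*(-177/2) = 1593/2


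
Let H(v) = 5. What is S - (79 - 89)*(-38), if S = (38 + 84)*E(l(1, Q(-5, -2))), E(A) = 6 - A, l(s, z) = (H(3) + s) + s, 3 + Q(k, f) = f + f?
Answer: -502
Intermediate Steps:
Q(k, f) = -3 + 2*f (Q(k, f) = -3 + (f + f) = -3 + 2*f)
l(s, z) = 5 + 2*s (l(s, z) = (5 + s) + s = 5 + 2*s)
S = -122 (S = (38 + 84)*(6 - (5 + 2*1)) = 122*(6 - (5 + 2)) = 122*(6 - 1*7) = 122*(6 - 7) = 122*(-1) = -122)
S - (79 - 89)*(-38) = -122 - (79 - 89)*(-38) = -122 - (-10)*(-38) = -122 - 1*380 = -122 - 380 = -502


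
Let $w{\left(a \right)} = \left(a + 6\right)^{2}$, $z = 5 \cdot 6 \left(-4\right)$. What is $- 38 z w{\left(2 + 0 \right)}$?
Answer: $291840$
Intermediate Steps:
$z = -120$ ($z = 30 \left(-4\right) = -120$)
$w{\left(a \right)} = \left(6 + a\right)^{2}$
$- 38 z w{\left(2 + 0 \right)} = \left(-38\right) \left(-120\right) \left(6 + \left(2 + 0\right)\right)^{2} = 4560 \left(6 + 2\right)^{2} = 4560 \cdot 8^{2} = 4560 \cdot 64 = 291840$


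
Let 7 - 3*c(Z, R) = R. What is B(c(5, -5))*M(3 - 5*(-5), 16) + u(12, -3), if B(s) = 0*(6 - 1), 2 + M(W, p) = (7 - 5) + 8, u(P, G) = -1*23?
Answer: -23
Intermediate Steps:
c(Z, R) = 7/3 - R/3
u(P, G) = -23
M(W, p) = 8 (M(W, p) = -2 + ((7 - 5) + 8) = -2 + (2 + 8) = -2 + 10 = 8)
B(s) = 0 (B(s) = 0*5 = 0)
B(c(5, -5))*M(3 - 5*(-5), 16) + u(12, -3) = 0*8 - 23 = 0 - 23 = -23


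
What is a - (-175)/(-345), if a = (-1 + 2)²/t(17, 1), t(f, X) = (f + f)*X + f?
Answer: -572/1173 ≈ -0.48764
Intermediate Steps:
t(f, X) = f + 2*X*f (t(f, X) = (2*f)*X + f = 2*X*f + f = f + 2*X*f)
a = 1/51 (a = (-1 + 2)²/((17*(1 + 2*1))) = 1²/((17*(1 + 2))) = 1/(17*3) = 1/51 ≈ 0.019608)
a - (-175)/(-345) = 1/51 - (-175)/(-345) = 1/51 - (-175)*(-1)/345 = 1/51 - 1*35/69 = 1/51 - 35/69 = -572/1173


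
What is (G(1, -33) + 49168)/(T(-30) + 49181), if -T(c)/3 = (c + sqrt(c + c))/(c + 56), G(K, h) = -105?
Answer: 407820192962/408829802539 + 1913457*I*sqrt(15)/408829802539 ≈ 0.99753 + 1.8127e-5*I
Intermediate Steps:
T(c) = -3*(c + sqrt(2)*sqrt(c))/(56 + c) (T(c) = -3*(c + sqrt(c + c))/(c + 56) = -3*(c + sqrt(2*c))/(56 + c) = -3*(c + sqrt(2)*sqrt(c))/(56 + c))
(G(1, -33) + 49168)/(T(-30) + 49181) = (-105 + 49168)/(3*(-1*(-30) - sqrt(2)*sqrt(-30))/(56 - 30) + 49181) = 49063/(3*(30 - sqrt(2)*I*sqrt(30))/26 + 49181) = 49063/(3*(1/26)*(30 - 2*I*sqrt(15)) + 49181) = 49063/((45/13 - 3*I*sqrt(15)/13) + 49181) = 49063/(639398/13 - 3*I*sqrt(15)/13)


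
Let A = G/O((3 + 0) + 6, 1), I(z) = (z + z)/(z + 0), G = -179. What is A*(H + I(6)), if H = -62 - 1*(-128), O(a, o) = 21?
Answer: -12172/21 ≈ -579.62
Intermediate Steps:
H = 66 (H = -62 + 128 = 66)
I(z) = 2 (I(z) = (2*z)/z = 2)
A = -179/21 ≈ -8.5238
A*(H + I(6)) = -179*(66 + 2)/21 = -179/21*68 = -12172/21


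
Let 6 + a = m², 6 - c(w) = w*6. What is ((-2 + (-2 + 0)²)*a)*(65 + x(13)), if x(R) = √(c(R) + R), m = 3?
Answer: 390 + 6*I*√59 ≈ 390.0 + 46.087*I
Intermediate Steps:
c(w) = 6 - 6*w (c(w) = 6 - w*6 = 6 - 6*w)
x(R) = √(6 - 5*R) (x(R) = √((6 - 6*R) + R) = √(6 - 5*R))
a = 3 (a = -6 + 3² = -6 + 9 = 3)
((-2 + (-2 + 0)²)*a)*(65 + x(13)) = ((-2 + (-2 + 0)²)*3)*(65 + √(6 - 5*13)) = ((-2 + (-2)²)*3)*(65 + √(6 - 65)) = ((-2 + 4)*3)*(65 + √(-59)) = (2*3)*(65 + I*√59) = 6*(65 + I*√59) = 390 + 6*I*√59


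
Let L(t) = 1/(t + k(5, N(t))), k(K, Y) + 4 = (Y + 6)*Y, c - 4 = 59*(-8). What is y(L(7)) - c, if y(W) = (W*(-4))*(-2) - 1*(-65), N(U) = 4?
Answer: 22927/43 ≈ 533.19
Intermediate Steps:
c = -468 (c = 4 + 59*(-8) = 4 - 472 = -468)
k(K, Y) = -4 + Y*(6 + Y) (k(K, Y) = -4 + (Y + 6)*Y = -4 + (6 + Y)*Y = -4 + Y*(6 + Y))
L(t) = 1/(36 + t) (L(t) = 1/(t + (-4 + 4**2 + 6*4)) = 1/(t + (-4 + 16 + 24)) = 1/(t + 36) = 1/(36 + t))
y(W) = 65 + 8*W (y(W) = -4*W*(-2) + 65 = 8*W + 65 = 65 + 8*W)
y(L(7)) - c = (65 + 8/(36 + 7)) - 1*(-468) = (65 + 8/43) + 468 = 2803/43 + 468 = 22927/43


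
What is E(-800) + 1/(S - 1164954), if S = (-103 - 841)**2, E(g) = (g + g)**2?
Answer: 700974079999/273818 ≈ 2.5600e+6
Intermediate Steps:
E(g) = 4*g**2 (E(g) = (2*g)**2 = 4*g**2)
S = 891136 (S = (-944)**2 = 891136)
E(-800) + 1/(S - 1164954) = 4*(-800)**2 + 1/(891136 - 1164954) = 4*640000 + 1/(-273818) = 2560000 - 1/273818 = 700974079999/273818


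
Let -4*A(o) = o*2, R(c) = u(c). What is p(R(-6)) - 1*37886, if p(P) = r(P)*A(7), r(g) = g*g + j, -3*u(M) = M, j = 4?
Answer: -37914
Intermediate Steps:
u(M) = -M/3
R(c) = -c/3
r(g) = 4 + g² (r(g) = g*g + 4 = g² + 4 = 4 + g²)
A(o) = -o/2 (A(o) = -o*2/4 = -o/2)
p(P) = -14 - 7*P²/2 (p(P) = (4 + P²)*(-½*7) = (4 + P²)*(-7/2) = -14 - 7*P²/2)
p(R(-6)) - 1*37886 = (-14 - 7*(-⅓*(-6))²/2) - 1*37886 = (-14 - 7/2*2²) - 37886 = (-14 - 7/2*4) - 37886 = (-14 - 14) - 37886 = -28 - 37886 = -37914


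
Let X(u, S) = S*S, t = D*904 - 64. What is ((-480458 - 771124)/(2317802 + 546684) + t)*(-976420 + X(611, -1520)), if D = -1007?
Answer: -1739380784128797060/1432243 ≈ -1.2144e+12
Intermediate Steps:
t = -910392 (t = -1007*904 - 64 = -910328 - 64 = -910392)
X(u, S) = S**2
((-480458 - 771124)/(2317802 + 546684) + t)*(-976420 + X(611, -1520)) = ((-480458 - 771124)/(2317802 + 546684) - 910392)*(-976420 + (-1520)**2) = (-1251582/2864486 - 910392)*(-976420 + 2310400) = (-1251582*1/2864486 - 910392)*1333980 = (-625791/1432243 - 910392)*1333980 = -1303903195047/1432243*1333980 = -1739380784128797060/1432243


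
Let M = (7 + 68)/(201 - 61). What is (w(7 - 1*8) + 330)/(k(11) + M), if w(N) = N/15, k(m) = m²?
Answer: 138572/51045 ≈ 2.7147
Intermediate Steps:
M = 15/28 (M = 75/140 = 75*(1/140) = 15/28 ≈ 0.53571)
w(N) = N/15 (w(N) = N*(1/15) = N/15)
(w(7 - 1*8) + 330)/(k(11) + M) = ((7 - 1*8)/15 + 330)/(11² + 15/28) = ((7 - 8)/15 + 330)/(121 + 15/28) = ((1/15)*(-1) + 330)/(3403/28) = (-1/15 + 330)*(28/3403) = (4949/15)*(28/3403) = 138572/51045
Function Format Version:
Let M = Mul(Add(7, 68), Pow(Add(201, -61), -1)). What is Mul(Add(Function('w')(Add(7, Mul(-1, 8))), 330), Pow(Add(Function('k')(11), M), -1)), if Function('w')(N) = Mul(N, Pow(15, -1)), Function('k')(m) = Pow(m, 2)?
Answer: Rational(138572, 51045) ≈ 2.7147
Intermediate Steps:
M = Rational(15, 28) (M = Mul(75, Pow(140, -1)) = Mul(75, Rational(1, 140)) = Rational(15, 28) ≈ 0.53571)
Function('w')(N) = Mul(Rational(1, 15), N) (Function('w')(N) = Mul(N, Rational(1, 15)) = Mul(Rational(1, 15), N))
Mul(Add(Function('w')(Add(7, Mul(-1, 8))), 330), Pow(Add(Function('k')(11), M), -1)) = Mul(Add(Mul(Rational(1, 15), Add(7, Mul(-1, 8))), 330), Pow(Add(Pow(11, 2), Rational(15, 28)), -1)) = Mul(Add(Mul(Rational(1, 15), Add(7, -8)), 330), Pow(Add(121, Rational(15, 28)), -1)) = Mul(Add(Mul(Rational(1, 15), -1), 330), Pow(Rational(3403, 28), -1)) = Mul(Add(Rational(-1, 15), 330), Rational(28, 3403)) = Mul(Rational(4949, 15), Rational(28, 3403)) = Rational(138572, 51045)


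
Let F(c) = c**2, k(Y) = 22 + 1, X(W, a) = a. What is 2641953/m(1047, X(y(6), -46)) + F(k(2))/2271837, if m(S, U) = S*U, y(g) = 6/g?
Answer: -2000687033321/36472071198 ≈ -54.855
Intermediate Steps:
k(Y) = 23
2641953/m(1047, X(y(6), -46)) + F(k(2))/2271837 = 2641953/((1047*(-46))) + 23**2/2271837 = 2641953/(-48162) + 529*(1/2271837) = 2641953*(-1/48162) + 529/2271837 = -880651/16054 + 529/2271837 = -2000687033321/36472071198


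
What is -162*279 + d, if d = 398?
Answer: -44800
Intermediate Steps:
-162*279 + d = -162*279 + 398 = -45198 + 398 = -44800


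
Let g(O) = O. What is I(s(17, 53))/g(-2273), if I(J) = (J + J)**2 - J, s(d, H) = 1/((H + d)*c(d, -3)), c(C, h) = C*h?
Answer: -1787/14484578850 ≈ -1.2337e-7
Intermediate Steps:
s(d, H) = -1/(3*d*(H + d)) (s(d, H) = 1/((H + d)*((d*(-3)))) = 1/((H + d)*((-3*d))) = (-1/(3*d))/(H + d) = -1/(3*d*(H + d)))
I(J) = -J + 4*J**2 (I(J) = (2*J)**2 - J = 4*J**2 - J = -J + 4*J**2)
I(s(17, 53))/g(-2273) = ((-1/3/(17*(53 + 17)))*(-1 + 4*(-1/3/(17*(53 + 17)))))/(-2273) = ((-1/3*1/17/70)*(-1 + 4*(-1/3*1/17/70)))*(-1/2273) = ((-1/3*1/17*1/70)*(-1 + 4*(-1/3*1/17*1/70)))*(-1/2273) = -(-1 + 4*(-1/3570))/3570*(-1/2273) = -(-1 - 2/1785)/3570*(-1/2273) = -1/3570*(-1787/1785)*(-1/2273) = (1787/6372450)*(-1/2273) = -1787/14484578850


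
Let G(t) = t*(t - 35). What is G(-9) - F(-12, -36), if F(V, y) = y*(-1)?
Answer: 360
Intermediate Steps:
F(V, y) = -y
G(t) = t*(-35 + t)
G(-9) - F(-12, -36) = -9*(-35 - 9) - (-1)*(-36) = -9*(-44) - 1*36 = 396 - 36 = 360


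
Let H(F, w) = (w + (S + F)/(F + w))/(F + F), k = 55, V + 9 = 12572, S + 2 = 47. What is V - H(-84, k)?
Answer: 30604285/2436 ≈ 12563.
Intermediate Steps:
S = 45 (S = -2 + 47 = 45)
V = 12563 (V = -9 + 12572 = 12563)
H(F, w) = (w + (45 + F)/(F + w))/(2*F) (H(F, w) = (w + (45 + F)/(F + w))/(F + F) = (w + (45 + F)/(F + w))/((2*F)) = (w + (45 + F)/(F + w))*(1/(2*F)) = (w + (45 + F)/(F + w))/(2*F))
V - H(-84, k) = 12563 - (45 - 84 + 55**2 - 84*55)/(2*(-84)*(-84 + 55)) = 12563 - (-1)*(45 - 84 + 3025 - 4620)/(2*84*(-29)) = 12563 - (-1)*(-1)*(-1634)/(2*84*29) = 12563 - 1*(-817/2436) = 12563 + 817/2436 = 30604285/2436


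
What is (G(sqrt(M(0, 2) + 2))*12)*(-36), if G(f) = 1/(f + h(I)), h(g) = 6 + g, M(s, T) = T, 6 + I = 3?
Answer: -432/5 ≈ -86.400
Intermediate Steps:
I = -3 (I = -6 + 3 = -3)
G(f) = 1/(3 + f) (G(f) = 1/(f + (6 - 3)) = 1/(f + 3) = 1/(3 + f))
(G(sqrt(M(0, 2) + 2))*12)*(-36) = (12/(3 + sqrt(2 + 2)))*(-36) = (12/(3 + sqrt(4)))*(-36) = (12/(3 + 2))*(-36) = (12/5)*(-36) = -432/5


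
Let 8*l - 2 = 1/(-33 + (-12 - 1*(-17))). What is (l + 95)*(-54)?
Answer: -576045/112 ≈ -5143.3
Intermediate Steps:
l = 55/224 (l = ¼ + 1/(8*(-33 + (-12 - 1*(-17)))) = ¼ + 1/(8*(-33 + (-12 + 17))) = ¼ + 1/(8*(-33 + 5)) = ¼ + (⅛)/(-28) = ¼ + (⅛)*(-1/28) = ¼ - 1/224 = 55/224 ≈ 0.24554)
(l + 95)*(-54) = (55/224 + 95)*(-54) = (21335/224)*(-54) = -576045/112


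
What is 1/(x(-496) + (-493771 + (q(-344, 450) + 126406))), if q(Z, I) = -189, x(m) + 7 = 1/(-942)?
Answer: -942/346242463 ≈ -2.7206e-6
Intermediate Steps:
x(m) = -6595/942 (x(m) = -7 + 1/(-942) = -7 - 1/942 = -6595/942)
1/(x(-496) + (-493771 + (q(-344, 450) + 126406))) = 1/(-6595/942 + (-493771 + (-189 + 126406))) = 1/(-6595/942 + (-493771 + 126217)) = 1/(-6595/942 - 367554) = 1/(-346242463/942) = -942/346242463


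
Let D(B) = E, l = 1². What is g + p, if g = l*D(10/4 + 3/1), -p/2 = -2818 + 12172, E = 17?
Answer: -18691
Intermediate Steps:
l = 1
p = -18708 (p = -2*(-2818 + 12172) = -2*9354 = -18708)
D(B) = 17
g = 17 (g = 1*17 = 17)
g + p = 17 - 18708 = -18691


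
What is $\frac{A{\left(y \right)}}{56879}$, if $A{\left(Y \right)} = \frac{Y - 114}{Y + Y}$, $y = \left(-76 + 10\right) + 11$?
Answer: $\frac{169}{6256690} \approx 2.7011 \cdot 10^{-5}$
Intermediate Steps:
$y = -55$ ($y = -66 + 11 = -55$)
$A{\left(Y \right)} = \frac{-114 + Y}{2 Y}$
$\frac{A{\left(y \right)}}{56879} = \frac{\frac{1}{2} \frac{1}{-55} \left(-114 - 55\right)}{56879} = \frac{1}{2} \left(- \frac{1}{55}\right) \left(-169\right) \frac{1}{56879} = \frac{169}{110} \cdot \frac{1}{56879} = \frac{169}{6256690}$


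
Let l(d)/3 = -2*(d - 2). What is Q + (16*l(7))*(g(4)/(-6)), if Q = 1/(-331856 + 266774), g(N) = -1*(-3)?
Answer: 15619679/65082 ≈ 240.00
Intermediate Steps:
g(N) = 3
l(d) = 12 - 6*d (l(d) = 3*(-2*(d - 2)) = 3*(-2*(-2 + d)) = 3*(4 - 2*d) = 12 - 6*d)
Q = -1/65082 (Q = 1/(-65082) = -1/65082 ≈ -1.5365e-5)
Q + (16*l(7))*(g(4)/(-6)) = -1/65082 + (16*(12 - 6*7))*(3/(-6)) = -1/65082 + (16*(12 - 42))*(3*(-⅙)) = -1/65082 + (16*(-30))*(-½) = -1/65082 - 480*(-½) = -1/65082 + 240 = 15619679/65082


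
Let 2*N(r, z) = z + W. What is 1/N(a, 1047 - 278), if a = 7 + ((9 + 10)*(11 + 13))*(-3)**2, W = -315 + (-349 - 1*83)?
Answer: 1/11 ≈ 0.090909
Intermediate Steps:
W = -747 (W = -315 + (-349 - 83) = -315 - 432 = -747)
a = 4111 (a = 7 + (19*24)*9 = 7 + 456*9 = 7 + 4104 = 4111)
N(r, z) = -747/2 + z/2 (N(r, z) = (z - 747)/2 = (-747 + z)/2 = -747/2 + z/2)
1/N(a, 1047 - 278) = 1/(-747/2 + (1047 - 278)/2) = 1/(-747/2 + (1/2)*769) = 1/(-747/2 + 769/2) = 1/11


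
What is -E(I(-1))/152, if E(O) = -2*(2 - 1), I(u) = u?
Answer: 1/76 ≈ 0.013158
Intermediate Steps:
E(O) = -2 (E(O) = -2*1 = -2)
-E(I(-1))/152 = -(-2)/152 = -1*(-1/76) = 1/76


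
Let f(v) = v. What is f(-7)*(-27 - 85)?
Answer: 784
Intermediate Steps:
f(-7)*(-27 - 85) = -7*(-27 - 85) = -7*(-112) = 784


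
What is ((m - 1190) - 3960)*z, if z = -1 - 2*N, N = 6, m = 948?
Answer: 54626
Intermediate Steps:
z = -13 (z = -1 - 2*6 = -1 - 12 = -13)
((m - 1190) - 3960)*z = ((948 - 1190) - 3960)*(-13) = (-242 - 3960)*(-13) = -4202*(-13) = 54626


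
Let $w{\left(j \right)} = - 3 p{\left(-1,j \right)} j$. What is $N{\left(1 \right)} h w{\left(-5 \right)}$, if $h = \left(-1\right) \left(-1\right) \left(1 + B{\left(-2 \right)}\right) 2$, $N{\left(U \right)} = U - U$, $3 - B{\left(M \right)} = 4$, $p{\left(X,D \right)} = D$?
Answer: $0$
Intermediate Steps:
$B{\left(M \right)} = -1$ ($B{\left(M \right)} = 3 - 4 = -1$)
$N{\left(U \right)} = 0$
$h = 0$ ($h = \left(-1\right) \left(-1\right) \left(1 - 1\right) 2 = 1 \cdot 0 \cdot 2 = 0 \cdot 2 = 0$)
$w{\left(j \right)} = - 3 j^{2}$ ($w{\left(j \right)} = - 3 j j = - 3 j^{2}$)
$N{\left(1 \right)} h w{\left(-5 \right)} = 0 \cdot 0 \left(- 3 \left(-5\right)^{2}\right) = 0 \left(\left(-3\right) 25\right) = 0 \left(-75\right) = 0$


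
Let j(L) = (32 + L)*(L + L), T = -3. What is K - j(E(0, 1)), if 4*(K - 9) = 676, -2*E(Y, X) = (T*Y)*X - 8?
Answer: -110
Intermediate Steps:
E(Y, X) = 4 + 3*X*Y/2 (E(Y, X) = -((-3*Y)*X - 8)/2 = -(-3*X*Y - 8)/2 = -(-8 - 3*X*Y)/2 = 4 + 3*X*Y/2)
K = 178 (K = 9 + (¼)*676 = 9 + 169 = 178)
j(L) = 2*L*(32 + L) (j(L) = (32 + L)*(2*L) = 2*L*(32 + L))
K - j(E(0, 1)) = 178 - 2*(4 + (3/2)*1*0)*(32 + (4 + (3/2)*1*0)) = 178 - 2*(4 + 0)*(32 + (4 + 0)) = 178 - 2*4*(32 + 4) = 178 - 2*4*36 = 178 - 1*288 = 178 - 288 = -110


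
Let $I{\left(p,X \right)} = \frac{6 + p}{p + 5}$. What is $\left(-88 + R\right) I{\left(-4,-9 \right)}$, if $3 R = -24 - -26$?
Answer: $- \frac{524}{3} \approx -174.67$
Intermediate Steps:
$R = \frac{2}{3}$ ($R = \frac{-24 - -26}{3} = \frac{-24 + 26}{3} = \frac{1}{3} \cdot 2 = \frac{2}{3} \approx 0.66667$)
$I{\left(p,X \right)} = \frac{6 + p}{5 + p}$
$\left(-88 + R\right) I{\left(-4,-9 \right)} = \left(-88 + \frac{2}{3}\right) \frac{6 - 4}{5 - 4} = - \frac{262 \cdot 1^{-1} \cdot 2}{3} = - \frac{262 \cdot 1 \cdot 2}{3} = \left(- \frac{262}{3}\right) 2 = - \frac{524}{3}$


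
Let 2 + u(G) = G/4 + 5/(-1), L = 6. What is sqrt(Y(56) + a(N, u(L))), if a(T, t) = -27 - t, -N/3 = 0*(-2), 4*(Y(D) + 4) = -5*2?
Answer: 2*I*sqrt(7) ≈ 5.2915*I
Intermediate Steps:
Y(D) = -13/2 (Y(D) = -4 + (-5*2)/4 = -4 + (1/4)*(-10) = -4 - 5/2 = -13/2)
N = 0 (N = -0*(-2) = -3*0 = 0)
u(G) = -7 + G/4 (u(G) = -2 + (G/4 + 5/(-1)) = -2 + (G*(1/4) + 5*(-1)) = -2 + (G/4 - 5) = -2 + (-5 + G/4) = -7 + G/4)
sqrt(Y(56) + a(N, u(L))) = sqrt(-13/2 + (-27 - (-7 + (1/4)*6))) = sqrt(-13/2 + (-27 - (-7 + 3/2))) = sqrt(-13/2 + (-27 - 1*(-11/2))) = sqrt(-13/2 + (-27 + 11/2)) = sqrt(-13/2 - 43/2) = sqrt(-28) = 2*I*sqrt(7)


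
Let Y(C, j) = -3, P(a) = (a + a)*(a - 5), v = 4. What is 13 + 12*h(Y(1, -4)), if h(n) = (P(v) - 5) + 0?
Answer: -143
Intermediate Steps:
P(a) = 2*a*(-5 + a) (P(a) = (2*a)*(-5 + a) = 2*a*(-5 + a))
h(n) = -13 (h(n) = (2*4*(-5 + 4) - 5) + 0 = (2*4*(-1) - 5) + 0 = (-8 - 5) + 0 = -13 + 0 = -13)
13 + 12*h(Y(1, -4)) = 13 + 12*(-13) = 13 - 156 = -143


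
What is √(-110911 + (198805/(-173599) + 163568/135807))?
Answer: I*√61647169187568730602359418/23575959393 ≈ 333.03*I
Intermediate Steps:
√(-110911 + (198805/(-173599) + 163568/135807)) = √(-110911 + (198805*(-1/173599) + 163568*(1/135807))) = √(-110911 + (-198805/173599 + 163568/135807)) = √(-110911 + 1396130597/23575959393) = √(-2614831836106426/23575959393) = I*√61647169187568730602359418/23575959393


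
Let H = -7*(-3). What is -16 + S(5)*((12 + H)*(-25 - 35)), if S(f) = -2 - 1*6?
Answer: 15824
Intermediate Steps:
H = 21
S(f) = -8 (S(f) = -2 - 6 = -8)
-16 + S(5)*((12 + H)*(-25 - 35)) = -16 - 8*(12 + 21)*(-25 - 35) = -16 - 264*(-60) = -16 - 8*(-1980) = -16 + 15840 = 15824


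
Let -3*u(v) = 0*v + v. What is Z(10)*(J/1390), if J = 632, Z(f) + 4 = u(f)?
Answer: -6952/2085 ≈ -3.3343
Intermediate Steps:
u(v) = -v/3 (u(v) = -(0*v + v)/3 = -(0 + v)/3 = -v/3)
Z(f) = -4 - f/3
Z(10)*(J/1390) = (-4 - ⅓*10)*(632/1390) = (-4 - 10/3)*(632*(1/1390)) = -22/3*316/695 = -6952/2085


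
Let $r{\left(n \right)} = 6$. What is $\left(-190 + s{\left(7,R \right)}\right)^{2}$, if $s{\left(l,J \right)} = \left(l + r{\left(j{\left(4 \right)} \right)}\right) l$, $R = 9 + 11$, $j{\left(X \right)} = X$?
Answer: $9801$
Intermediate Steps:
$R = 20$
$s{\left(l,J \right)} = l \left(6 + l\right)$ ($s{\left(l,J \right)} = \left(l + 6\right) l = \left(6 + l\right) l = l \left(6 + l\right)$)
$\left(-190 + s{\left(7,R \right)}\right)^{2} = \left(-190 + 7 \left(6 + 7\right)\right)^{2} = \left(-190 + 7 \cdot 13\right)^{2} = \left(-190 + 91\right)^{2} = \left(-99\right)^{2} = 9801$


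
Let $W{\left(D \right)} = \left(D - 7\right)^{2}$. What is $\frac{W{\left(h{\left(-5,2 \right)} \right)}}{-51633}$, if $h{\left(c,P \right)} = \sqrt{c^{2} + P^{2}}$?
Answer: $- \frac{26}{17211} + \frac{14 \sqrt{29}}{51633} \approx -5.0504 \cdot 10^{-5}$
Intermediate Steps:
$h{\left(c,P \right)} = \sqrt{P^{2} + c^{2}}$
$W{\left(D \right)} = \left(-7 + D\right)^{2}$
$\frac{W{\left(h{\left(-5,2 \right)} \right)}}{-51633} = \frac{\left(-7 + \sqrt{2^{2} + \left(-5\right)^{2}}\right)^{2}}{-51633} = \left(-7 + \sqrt{4 + 25}\right)^{2} \left(- \frac{1}{51633}\right) = \left(-7 + \sqrt{29}\right)^{2} \left(- \frac{1}{51633}\right) = - \frac{\left(-7 + \sqrt{29}\right)^{2}}{51633}$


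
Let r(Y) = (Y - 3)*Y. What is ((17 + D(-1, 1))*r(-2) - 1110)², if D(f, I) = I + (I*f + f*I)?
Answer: 902500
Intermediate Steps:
D(f, I) = I + 2*I*f (D(f, I) = I + (I*f + I*f) = I + 2*I*f)
r(Y) = Y*(-3 + Y) (r(Y) = (-3 + Y)*Y = Y*(-3 + Y))
((17 + D(-1, 1))*r(-2) - 1110)² = ((17 + 1*(1 + 2*(-1)))*(-2*(-3 - 2)) - 1110)² = ((17 + 1*(1 - 2))*(-2*(-5)) - 1110)² = ((17 + 1*(-1))*10 - 1110)² = ((17 - 1)*10 - 1110)² = (16*10 - 1110)² = (160 - 1110)² = (-950)² = 902500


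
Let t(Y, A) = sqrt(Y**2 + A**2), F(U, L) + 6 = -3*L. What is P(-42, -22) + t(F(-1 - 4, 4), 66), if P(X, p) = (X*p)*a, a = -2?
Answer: -1848 + 6*sqrt(130) ≈ -1779.6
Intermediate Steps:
F(U, L) = -6 - 3*L
P(X, p) = -2*X*p (P(X, p) = (X*p)*(-2) = -2*X*p)
t(Y, A) = sqrt(A**2 + Y**2)
P(-42, -22) + t(F(-1 - 4, 4), 66) = -2*(-42)*(-22) + sqrt(66**2 + (-6 - 3*4)**2) = -1848 + sqrt(4356 + (-6 - 12)**2) = -1848 + sqrt(4356 + (-18)**2) = -1848 + sqrt(4356 + 324) = -1848 + sqrt(4680) = -1848 + 6*sqrt(130)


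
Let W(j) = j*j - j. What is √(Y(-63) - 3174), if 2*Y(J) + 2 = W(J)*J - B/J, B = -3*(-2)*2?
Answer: I*√57410661/21 ≈ 360.81*I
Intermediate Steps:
B = 12 (B = 6*2 = 12)
W(j) = j² - j
Y(J) = -1 - 6/J + J²*(-1 + J)/2 (Y(J) = -1 + ((J*(-1 + J))*J - 12/J)/2 = -1 + (J²*(-1 + J) - 12/J)/2 = -1 + (-12/J + J²*(-1 + J))/2 = -1 + (-6/J + J²*(-1 + J)/2) = -1 - 6/J + J²*(-1 + J)/2)
√(Y(-63) - 3174) = √((½)*(-12 - 63*(-2 + (-63)²*(-1 - 63)))/(-63) - 3174) = √((½)*(-1/63)*(-12 - 63*(-2 + 3969*(-64))) - 3174) = √((½)*(-1/63)*(-12 - 63*(-2 - 254016)) - 3174) = √((½)*(-1/63)*(-12 - 63*(-254018)) - 3174) = √((½)*(-1/63)*(-12 + 16003134) - 3174) = √((½)*(-1/63)*16003122 - 3174) = √(-2667187/21 - 3174) = √(-2733841/21) = I*√57410661/21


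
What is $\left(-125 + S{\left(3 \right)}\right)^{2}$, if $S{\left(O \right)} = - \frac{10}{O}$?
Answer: $\frac{148225}{9} \approx 16469.0$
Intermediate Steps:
$\left(-125 + S{\left(3 \right)}\right)^{2} = \left(-125 - \frac{10}{3}\right)^{2} = \left(- \frac{385}{3}\right)^{2} = \frac{148225}{9}$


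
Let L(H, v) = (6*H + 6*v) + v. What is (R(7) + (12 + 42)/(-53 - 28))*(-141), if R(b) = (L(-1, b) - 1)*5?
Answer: -29516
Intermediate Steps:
L(H, v) = 6*H + 7*v
R(b) = -35 + 35*b (R(b) = ((6*(-1) + 7*b) - 1)*5 = ((-6 + 7*b) - 1)*5 = (-7 + 7*b)*5 = -35 + 35*b)
(R(7) + (12 + 42)/(-53 - 28))*(-141) = ((-35 + 35*7) + (12 + 42)/(-53 - 28))*(-141) = ((-35 + 245) + 54/(-81))*(-141) = (210 + 54*(-1/81))*(-141) = (210 - 2/3)*(-141) = (628/3)*(-141) = -29516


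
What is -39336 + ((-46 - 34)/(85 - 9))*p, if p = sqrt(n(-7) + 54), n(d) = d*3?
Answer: -39336 - 20*sqrt(33)/19 ≈ -39342.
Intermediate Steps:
n(d) = 3*d
p = sqrt(33) (p = sqrt(3*(-7) + 54) = sqrt(-21 + 54) = sqrt(33) ≈ 5.7446)
-39336 + ((-46 - 34)/(85 - 9))*p = -39336 + ((-46 - 34)/(85 - 9))*sqrt(33) = -39336 + (-80/76)*sqrt(33) = -39336 + (-80*1/76)*sqrt(33) = -39336 - 20*sqrt(33)/19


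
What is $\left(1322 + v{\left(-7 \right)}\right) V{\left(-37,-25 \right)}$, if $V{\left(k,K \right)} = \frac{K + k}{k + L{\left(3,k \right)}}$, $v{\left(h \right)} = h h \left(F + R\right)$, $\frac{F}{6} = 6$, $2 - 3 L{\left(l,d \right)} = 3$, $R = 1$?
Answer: $\frac{291555}{56} \approx 5206.3$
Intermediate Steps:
$L{\left(l,d \right)} = - \frac{1}{3}$ ($L{\left(l,d \right)} = \frac{2}{3} - 1 = - \frac{1}{3}$)
$F = 36$ ($F = 6 \cdot 6 = 36$)
$v{\left(h \right)} = 37 h^{2}$ ($v{\left(h \right)} = h h \left(36 + 1\right) = h^{2} \cdot 37 = 37 h^{2}$)
$V{\left(k,K \right)} = \frac{K + k}{- \frac{1}{3} + k}$ ($V{\left(k,K \right)} = \frac{K + k}{k - \frac{1}{3}} = \frac{K + k}{- \frac{1}{3} + k}$)
$\left(1322 + v{\left(-7 \right)}\right) V{\left(-37,-25 \right)} = \left(1322 + 37 \left(-7\right)^{2}\right) \frac{3 \left(-25 - 37\right)}{-1 + 3 \left(-37\right)} = \left(1322 + 37 \cdot 49\right) 3 \frac{1}{-1 - 111} \left(-62\right) = \left(1322 + 1813\right) 3 \frac{1}{-112} \left(-62\right) = 3135 \cdot 3 \left(- \frac{1}{112}\right) \left(-62\right) = 3135 \cdot \frac{93}{56} = \frac{291555}{56}$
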